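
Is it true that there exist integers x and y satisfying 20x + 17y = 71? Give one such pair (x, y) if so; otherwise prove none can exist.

Since gcd(20, 17) = 1, every integer is an integer combination of 20 and 17.
Run the Euclidean algorithm on 20 and 17: 20 = 1·17 + 3, 17 = 5·3 + 2, 3 = 1·2 + 1, 2 = 2·1 + 0.
Back-substituting, 1 = 3 − 1·2 = 3 − (17 − 5·3) = −17 + 6·3 = −17 + 6·(20 − 1·17) = 6·20 − 7·17; that is, 20·6 + 17·(-7) = 1.
Multiplying through by 71: x = 6·71 = 426, y = (-7)·71 = -497 is a solution.
Shifting by a multiple of (17, −20) keeps it a solution: x = 426 − 25·17 = 1, y = -497 + 25·20 = 3.
Indeed 20·1 + 17·3 = 20 + 51 = 71.

x = 1, y = 3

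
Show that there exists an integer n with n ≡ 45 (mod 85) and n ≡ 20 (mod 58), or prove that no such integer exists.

Since 85 and 58 share no common factor, CRT says the pair of congruences has a solution (unique mod 4930).
Write n = 45 + 85t and require 45 + 85t ≡ 20 (mod 58), i.e. 85t ≡ 33 (mod 58).
85 ≡ 27 (mod 58), so this reads 27t ≡ 33 (mod 58). Invert 27 mod 58 by the Euclidean algorithm: 58 = 2·27 + 4, 27 = 6·4 + 3, 4 = 1·3 + 1, 3 = 3·1 + 0; back-substituting, 1 = 4 − 1·3 = 4 − (27 − 6·4) = −27 + 7·4 = −27 + 7·(58 − 2·27) = 7·58 − 15·27. Hence 27·(-15) ≡ 1, so 27⁻¹ ≡ -15 ≡ 43 (mod 58).
Therefore t ≡ 43·33 = 1419 ≡ 27 (mod 58).
With t = 27: n = 45 + 85·27 = 2340.
Verify: 2340 = 27·85 + 45 and 2340 = 40·58 + 20. ✓

n = 2340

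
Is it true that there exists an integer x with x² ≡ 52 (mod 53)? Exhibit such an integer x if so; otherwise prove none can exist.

Take x = 23. Then 23² = 529 = 9·53 + 52, so 23² ≡ 52 (mod 53).

x = 23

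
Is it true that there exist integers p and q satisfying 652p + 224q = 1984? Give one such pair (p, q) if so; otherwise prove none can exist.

p = 24, q = -61

Every value of 652p + 224q is a multiple of gcd(652, 224) = 4; since 4 ∣ 1984, solutions exist.
Dividing through by 4 reduces the equation to 163p + 56q = 496.
Dividing repeatedly: 163 = 2·56 + 51, 56 = 1·51 + 5, 51 = 10·5 + 1, 5 = 5·1 + 0.
Unwinding: 1 = 51 − 10·5 = 51 − 10·(56 − 1·51) = −10·56 + 11·51 = −10·56 + 11·(163 − 2·56) = 11·163 − 32·56, i.e. 163·11 + 56·(-32) = 1.
Scaling by 496 gives the particular solution (p, q) = (5456, -15872).
The general solution is p = 5456 + 56k, q = -15872 − 163k; taking k = -97 gives the smaller pair p = 24, q = -61.
Indeed 652·24 + 224·(-61) = 15648 − 13664 = 1984.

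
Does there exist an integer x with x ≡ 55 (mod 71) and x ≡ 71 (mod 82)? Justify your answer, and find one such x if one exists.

gcd(71, 82) = 1, so the Chinese Remainder Theorem guarantees exactly one residue class mod 5822 satisfying both.
Any solution of the first congruence is x = 55 + 71t; substituting into the second, 71t ≡ 71 − 55 ≡ 16 (mod 82).
Invert 71 mod 82 by the Euclidean algorithm: 82 = 1·71 + 11, 71 = 6·11 + 5, 11 = 2·5 + 1, 5 = 5·1 + 0; back-substituting, 1 = 11 − 2·5 = 11 − 2·(71 − 6·11) = −2·71 + 13·11 = −2·71 + 13·(82 − 1·71) = 13·82 − 15·71. Hence 71·(-15) ≡ 1, so 71⁻¹ ≡ -15 ≡ 67 (mod 82).
Therefore t ≡ 67·16 = 1072 ≡ 6 (mod 82).
Taking t = 6 gives x = 55 + 71·6 = 481.
Check: 481 mod 71 = 55, 481 mod 82 = 71. ✓

x = 481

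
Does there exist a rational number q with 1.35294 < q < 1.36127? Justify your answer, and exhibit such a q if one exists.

Look for a denominator N such that an integer falls strictly between N·1.35294 and N·1.36127. N = 14 works: 14·1.35294 = 18.94116 < 19 < 19.05778 = 14·1.36127.
Dividing back, 1.35294 < 19/14 < 1.36127, and 19/14 is rational.

q = 19/14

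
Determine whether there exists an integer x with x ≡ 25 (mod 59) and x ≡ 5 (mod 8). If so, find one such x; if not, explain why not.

x = 261

gcd(59, 8) = 1, so the Chinese Remainder Theorem guarantees exactly one residue class mod 472 satisfying both.
Write x = 25 + 59t and require 25 + 59t ≡ 5 (mod 8), i.e. 59t ≡ 4 (mod 8).
59 ≡ 3 (mod 8), so this reads 3t ≡ 4 (mod 8). Since 3·3 = 9 = 1·8 + 1, the inverse of 3 mod 8 is 3.
Multiplying by 3: t ≡ 3·4 = 12 ≡ 4 (mod 8).
Taking t = 4 gives x = 25 + 59·4 = 261.
Verify: 261 = 4·59 + 25 and 261 = 32·8 + 5. ✓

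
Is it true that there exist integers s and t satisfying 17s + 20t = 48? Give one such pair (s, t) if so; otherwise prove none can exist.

s = 4, t = -1

Since gcd(17, 20) = 1, every integer is an integer combination of 17 and 20.
Euclidean algorithm: 20 = 1·17 + 3, 17 = 5·3 + 2, 3 = 1·2 + 1, 2 = 2·1 + 0.
Back-substituting, 1 = 3 − 1·2 = 3 − (17 − 5·3) = −17 + 6·3 = −17 + 6·(20 − 1·17) = 6·20 − 7·17; that is, 17·(-7) + 20·6 = 1.
Times 48: 17·(-336) + 20·288 = 48, so (-336, 288) solves it.
Adding 17·20 to s and subtracting 17·17 from t gives the tidier solution (4, -1).
Check: 17·4 + 20·(-1) = 68 − 20 = 48. ✓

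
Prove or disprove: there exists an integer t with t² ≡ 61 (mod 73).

t = 34 works: 34² = 1156, and 1156 − 61 = 1095 = 15·73.

t = 34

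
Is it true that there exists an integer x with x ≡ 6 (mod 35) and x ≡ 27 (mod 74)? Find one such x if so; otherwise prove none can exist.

The moduli 35 and 74 are coprime, so by the Chinese Remainder Theorem a unique solution modulo 2590 exists.
Write x = 6 + 35t and require 6 + 35t ≡ 27 (mod 74), i.e. 35t ≡ 21 (mod 74).
Note 35·55 = 1925 ≡ 1 (mod 74) (as 1925 − 1 = 26·74), so 35⁻¹ ≡ 55.
Therefore t ≡ 55·21 = 1155 ≡ 45 (mod 74).
With t = 45: x = 6 + 35·45 = 1581.
Indeed 1581 ≡ 6 (mod 35) and 1581 ≡ 27 (mod 74).

x = 1581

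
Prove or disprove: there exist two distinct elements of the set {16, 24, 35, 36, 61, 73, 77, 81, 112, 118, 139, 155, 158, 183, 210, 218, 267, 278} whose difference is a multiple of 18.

No such pair exists.

Residues mod 18: 16↦16, 24↦6, 35↦17, 36↦0, 61↦7, 73↦1, 77↦5, 81↦9, 112↦4, 118↦10, 139↦13, 155↦11, 158↦14, 183↦3, 210↦12, 218↦2, 267↦15, 278↦8.
These 18 residues are pairwise different, hence no difference of two elements is divisible by 18.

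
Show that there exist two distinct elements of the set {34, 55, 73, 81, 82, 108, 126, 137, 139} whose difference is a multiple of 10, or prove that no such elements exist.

Residues mod 10: 34↦4, 55↦5, 73↦3, 81↦1, 82↦2, 108↦8, 126↦6, 137↦7, 139↦9.
No residue repeats among the 9 elements, so no pair has difference ≡ 0 (mod 10).

No, no such pair exists.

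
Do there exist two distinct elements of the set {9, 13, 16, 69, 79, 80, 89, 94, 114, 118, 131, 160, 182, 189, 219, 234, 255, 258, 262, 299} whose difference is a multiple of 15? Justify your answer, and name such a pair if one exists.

Reduce each element mod 15: 9↦9, 13↦13, 16↦1, 69↦9, 79↦4, 80↦5, 89↦14, 94↦4, 114↦9, 118↦13, 131↦11, 160↦10, 182↦2, 189↦9, 219↦9, 234↦9, 255↦0, 258↦3, 262↦7, 299↦14. The residue 9 repeats (at 9 and 69), and 69 − 9 = 60 = 4·15.

The pair (9, 69) works.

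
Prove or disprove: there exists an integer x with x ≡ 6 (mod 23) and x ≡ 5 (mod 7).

gcd(23, 7) = 1, so the Chinese Remainder Theorem guarantees exactly one residue class mod 161 satisfying both.
Write x = 6 + 23t and require 6 + 23t ≡ 5 (mod 7), i.e. 23t ≡ 6 (mod 7).
23 ≡ 2 (mod 7), so this reads 2t ≡ 6 (mod 7). Note 2·4 = 8 ≡ 1 (mod 7) (as 8 − 1 = 1·7), so 2⁻¹ ≡ 4.
Therefore t ≡ 4·6 = 24 ≡ 3 (mod 7).
Taking t = 3 gives x = 6 + 23·3 = 75.
Indeed 75 ≡ 6 (mod 23) and 75 ≡ 5 (mod 7).

x = 75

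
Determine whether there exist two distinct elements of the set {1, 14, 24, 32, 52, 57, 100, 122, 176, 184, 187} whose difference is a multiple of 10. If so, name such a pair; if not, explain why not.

14 mod 10 = 4 and 24 mod 10 = 4, so 24 − 14 = 10 = 1·10.

14 and 24 are such a pair.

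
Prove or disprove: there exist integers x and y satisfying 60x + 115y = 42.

There are no such integers.

Both 60 and 115 are divisible by gcd(60, 115) = 5, hence so is any combination 60x + 115y.
But 42 = 5·8 + 2, so 5 ∤ 42.
Therefore 60x + 115y = 42 has no solution in integers.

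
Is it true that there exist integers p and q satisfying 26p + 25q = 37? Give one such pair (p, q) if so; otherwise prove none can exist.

p = 12, q = -11

Since gcd(26, 25) = 1, every integer is an integer combination of 26 and 25.
Euclidean algorithm: 26 = 1·25 + 1, 25 = 25·1 + 0.
Unwinding: 1 = 26 − 1·25, i.e. 26·1 + 25·(-1) = 1.
Multiplying through by 37: p = 1·37 = 37, q = (-1)·37 = -37 is a solution.
Subtracting 1·25 from p and adding 1·26 to q gives the tidier solution (12, -11).
Indeed 26·12 + 25·(-11) = 312 − 275 = 37.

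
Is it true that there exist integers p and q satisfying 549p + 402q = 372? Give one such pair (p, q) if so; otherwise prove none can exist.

p = 8, q = -10

Since gcd(549, 402) = 3 and 372 = 3·124, Bézout's identity guarantees a solution.
Dividing through by 3 reduces the equation to 183p + 134q = 124.
Dividing repeatedly: 183 = 1·134 + 49, 134 = 2·49 + 36, 49 = 1·36 + 13, 36 = 2·13 + 10, 13 = 1·10 + 3, 10 = 3·3 + 1, 3 = 3·1 + 0.
Working back up the chain: 1 = 10 − 3·3 = 10 − 3·(13 − 1·10) = −3·13 + 4·10 = −3·13 + 4·(36 − 2·13) = 4·36 − 11·13 = 4·36 − 11·(49 − 1·36) = −11·49 + 15·36 = −11·49 + 15·(134 − 2·49) = 15·134 − 41·49 = 15·134 − 41·(183 − 1·134) = −41·183 + 56·134. So 183·(-41) + 134·56 = 1.
Times 124: 183·(-5084) + 134·6944 = 124, so (-5084, 6944) solves it.
The general solution is p = -5084 + 134k, q = 6944 − 183k; taking k = 38 gives the smaller pair p = 8, q = -10.
Check: 549·8 + 402·(-10) = 4392 − 4020 = 372. ✓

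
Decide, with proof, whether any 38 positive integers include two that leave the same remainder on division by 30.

Each integer lies in one of the 30 residue classes modulo 30.
Since 38 > 30, two of the 38 integers must share a residue class by the pigeonhole principle; call them a and b.
That is, a and b leave the same remainder on division by 30, as claimed.

True.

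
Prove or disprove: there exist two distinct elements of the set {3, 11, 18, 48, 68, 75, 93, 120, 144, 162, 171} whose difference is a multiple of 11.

No, no such pair exists.

Reduce each element modulo 11: 3↦3, 11↦0, 18↦7, 48↦4, 68↦2, 75↦9, 93↦5, 120↦10, 144↦1, 162↦8, 171↦6.
These 11 residues are pairwise different, hence no difference of two elements is divisible by 11.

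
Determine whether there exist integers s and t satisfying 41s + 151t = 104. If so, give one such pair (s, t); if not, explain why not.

Since gcd(41, 151) = 1, every integer is an integer combination of 41 and 151.
Euclidean algorithm: 151 = 3·41 + 28, 41 = 1·28 + 13, 28 = 2·13 + 2, 13 = 6·2 + 1, 2 = 2·1 + 0.
Working back up the chain: 1 = 13 − 6·2 = 13 − 6·(28 − 2·13) = −6·28 + 13·13 = −6·28 + 13·(41 − 1·28) = 13·41 − 19·28 = 13·41 − 19·(151 − 3·41) = −19·151 + 70·41. So 41·70 + 151·(-19) = 1.
Scaling by 104 gives the particular solution (s, t) = (7280, -1976).
The general solution is s = 7280 + 151k, t = -1976 − 41k; taking k = -48 gives the smaller pair s = 32, t = -8.
Indeed 41·32 + 151·(-8) = 1312 − 1208 = 104.

s = 32, t = -8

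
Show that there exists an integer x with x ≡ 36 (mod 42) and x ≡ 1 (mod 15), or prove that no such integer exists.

There is no such integer.

Both moduli are multiples of 3 = gcd(42, 15), so any solution would satisfy x ≡ 36 and x ≡ 1 modulo 3 simultaneously.
However 36 ≡ 0 and 1 ≡ 1 (mod 3), and 0 ≠ 1.
Therefore no such x exists.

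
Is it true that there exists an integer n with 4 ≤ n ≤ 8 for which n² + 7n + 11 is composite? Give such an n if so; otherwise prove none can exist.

At n = 4: 4² + 7·4 + 11 = 55 = 5·11, which is composite.

n = 4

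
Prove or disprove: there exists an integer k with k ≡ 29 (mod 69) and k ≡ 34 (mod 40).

gcd(69, 40) = 1, so the Chinese Remainder Theorem guarantees exactly one residue class mod 2760 satisfying both.
Any solution of the first congruence is k = 29 + 69t; substituting into the second, 69t ≡ 34 − 29 ≡ 5 (mod 40).
69 ≡ 29 (mod 40), so this reads 29t ≡ 5 (mod 40). Note 29·29 = 841 ≡ 1 (mod 40) (as 841 − 1 = 21·40), so 29⁻¹ ≡ 29.
Multiplying by 29: t ≡ 29·5 = 145 ≡ 25 (mod 40).
With t = 25: k = 29 + 69·25 = 1754.
Verify: 1754 = 25·69 + 29 and 1754 = 43·40 + 34. ✓

k = 1754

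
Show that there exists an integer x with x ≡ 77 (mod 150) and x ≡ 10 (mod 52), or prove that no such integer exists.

Reduce both congruences modulo 2, which divides 150 and 52: they say x ≡ 77 (mod 2) and x ≡ 10 (mod 2).
However 77 ≡ 1 and 10 ≡ 0 (mod 2), and 1 ≠ 0.
Hence the system has no solution.

No, no such integer exists.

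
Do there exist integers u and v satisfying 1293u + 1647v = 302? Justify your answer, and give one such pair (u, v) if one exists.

Any value of 1293u + 1647v is a multiple of gcd(1293, 1647) = 3.
But 302 is not a multiple of 3 (it leaves remainder 2).
Therefore 1293u + 1647v = 302 has no solution in integers.

No, no such integers exist.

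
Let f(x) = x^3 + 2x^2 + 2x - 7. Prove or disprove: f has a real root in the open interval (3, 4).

f(3) = 44 and f(4) = 97, both positive.
The derivative f'(x) = 3x^2 + 4x + 2 is a quadratic with discriminant 4² − 4·3·2 = -8 < 0; it never vanishes, so it is always positive (sign of the leading coefficient).
Hence f is strictly increasing on ℝ, and in particular on [3, 4]. A strictly monotone function with same-sign endpoint values stays positive on the whole interval, so f has no zero in (3, 4).

f has no root in that interval.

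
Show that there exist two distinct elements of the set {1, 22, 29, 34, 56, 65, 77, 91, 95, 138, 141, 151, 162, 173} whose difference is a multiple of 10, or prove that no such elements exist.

Yes: 1 and 91.

Both 1 and 91 leave remainder 1 on division by 10; their difference 90 = 9·10 is a multiple of 10.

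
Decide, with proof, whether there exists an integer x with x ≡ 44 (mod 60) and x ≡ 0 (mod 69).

No, no such integer exists.

gcd(60, 69) = 3. If x ≡ 44 (mod 60) and x ≡ 0 (mod 69), then x ≡ 44 (mod 3) and x ≡ 0 (mod 3).
But 44 mod 3 = 2 while 0 mod 3 = 0, a contradiction.
Therefore no such x exists.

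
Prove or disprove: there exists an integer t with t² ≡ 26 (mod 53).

There is no such integer.

53 is prime, so by Euler's criterion 26 is a square mod 53 iff 26^((53−1)/2) = 26^26 ≡ 1 (mod 53).
Squaring successively (mod 53): 26^2 = 676 ≡ 40; 26^4 ≡ 40² = 1600 ≡ 10; 26^8 ≡ 10² = 100 ≡ 47; 26^16 ≡ 47² = 2209 ≡ 36.
Since 26 = 16 + 8 + 2, 26^26 ≡ 36 · 47 · 40; multiplying out mod 53: 36·47 = 1692 ≡ 49, then 49·40 = 1960 ≡ 52. Thus 26^26 ≡ 52 ≡ −1 (mod 53).
By Euler's criterion 26 is a quadratic non-residue mod 53: no t satisfies t² ≡ 26 (mod 53).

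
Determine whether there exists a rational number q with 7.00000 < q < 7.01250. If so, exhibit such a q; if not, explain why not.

q = 568/81

Multiplying by 81: 81·7.00000 = 567.00000 and 81·7.01250 = 568.01250, so the integer 568 lies strictly between them.
Dividing back, 7.00000 < 568/81 < 7.01250, and 568/81 is rational.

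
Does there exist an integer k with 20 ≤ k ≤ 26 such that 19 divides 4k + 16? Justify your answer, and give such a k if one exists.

No, no such integer k in that range exists.

At k = 20, 4·20 + 16 = 96 ≡ 1 (mod 19), and each step in k adds 4, giving residues 1, 5, 9, 13, 17, 2, 6 for k = 20, 21, …, 26.
None is 0, so 19 never divides 4k + 16 on this range.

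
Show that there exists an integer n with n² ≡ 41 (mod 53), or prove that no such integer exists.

53 is prime, so by Euler's criterion 41 is a square mod 53 iff 41^((53−1)/2) = 41^26 ≡ 1 (mod 53).
Repeated squaring mod 53: 41^2 = 1681 ≡ 38; 41^4 ≡ 38² = 1444 ≡ 13; 41^8 ≡ 13² = 169 ≡ 10; 41^16 ≡ 10² = 100 ≡ 47.
Since 26 = 16 + 8 + 2, 41^26 ≡ 47 · 10 · 38; multiplying out mod 53: 47·10 = 470 ≡ 46, then 46·38 = 1748 ≡ 52. Thus 41^26 ≡ 52 ≡ −1 (mod 53).
By Euler's criterion 41 is a quadratic non-residue mod 53: no n satisfies n² ≡ 41 (mod 53).

There is no such integer.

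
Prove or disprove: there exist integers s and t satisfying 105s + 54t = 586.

gcd(105, 54) = 3, so every integer of the form 105s + 54t is a multiple of 3.
But 586 = 3·195 + 1, so 3 ∤ 586.
Hence no integers s, t satisfy the equation.

There are no such integers.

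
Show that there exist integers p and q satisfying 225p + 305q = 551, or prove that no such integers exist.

No, no such integers exist.

Both 225 and 305 are divisible by gcd(225, 305) = 5, hence so is any combination 225p + 305q.
However 551 leaves remainder 1 on division by 5.
So the equation is unsolvable over ℤ.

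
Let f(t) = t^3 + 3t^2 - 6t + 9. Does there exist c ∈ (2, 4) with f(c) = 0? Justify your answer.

No such root exists.

f(2) = 17 and f(4) = 97, both positive, so a sign-change argument is unavailable; we show f keeps this sign on the whole interval.
Shift to the endpoint 2: with t = 2 + u (0 < u < 2), one computes f(2 + u) = u^3 + 9u^2 + 18u + 17.
The nonzero coefficients here are all positive, so for u > 0 every term is positive (or zero), and the constant term 17 is strictly positive.
Therefore f(t) > 0 throughout (2, 4), and f has no zero there.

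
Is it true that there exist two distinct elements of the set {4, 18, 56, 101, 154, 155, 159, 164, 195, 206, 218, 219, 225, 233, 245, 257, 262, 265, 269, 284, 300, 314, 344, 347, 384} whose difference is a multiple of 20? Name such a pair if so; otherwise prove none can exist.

Both 4 and 164 leave remainder 4 on division by 20; their difference 160 = 8·20 is a multiple of 20.

Yes: 4 and 164.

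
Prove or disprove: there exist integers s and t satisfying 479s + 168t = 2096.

s = 64, t = -170

479 and 168 are coprime, so 479s + 168t ranges over all of ℤ.
Run the Euclidean algorithm on 479 and 168: 479 = 2·168 + 143, 168 = 1·143 + 25, 143 = 5·25 + 18, 25 = 1·18 + 7, 18 = 2·7 + 4, 7 = 1·4 + 3, 4 = 1·3 + 1, 3 = 3·1 + 0.
Working back up the chain: 1 = 4 − 1·3 = 4 − (7 − 1·4) = −7 + 2·4 = −7 + 2·(18 − 2·7) = 2·18 − 5·7 = 2·18 − 5·(25 − 1·18) = −5·25 + 7·18 = −5·25 + 7·(143 − 5·25) = 7·143 − 40·25 = 7·143 − 40·(168 − 1·143) = −40·168 + 47·143 = −40·168 + 47·(479 − 2·168) = 47·479 − 134·168. So 479·47 + 168·(-134) = 1.
Scaling by 2096 gives the particular solution (s, t) = (98512, -280864).
The general solution is s = 98512 + 168k, t = -280864 − 479k; taking k = -586 gives the smaller pair s = 64, t = -170.
Indeed 479·64 + 168·(-170) = 30656 − 28560 = 2096.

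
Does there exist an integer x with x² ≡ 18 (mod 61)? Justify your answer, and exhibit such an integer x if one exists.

No, no such integer exists.

Apply Euler's criterion with the prime 61: 18 is a quadratic residue iff 18^30 ≡ 1 (mod 61), and a non-residue iff it is ≡ −1.
Repeated squaring mod 61: 18^2 = 324 ≡ 19; 18^4 ≡ 19² = 361 ≡ 56; 18^8 ≡ 56² = 3136 ≡ 25; 18^16 ≡ 25² = 625 ≡ 15.
Since 30 = 16 + 8 + 4 + 2, 18^30 ≡ 15 · 25 · 56 · 19; multiplying out mod 61: 15·25 = 375 ≡ 9, then 9·56 = 504 ≡ 16, then 16·19 = 304 ≡ 60. Thus 18^30 ≡ 60 ≡ −1 (mod 61).
By Euler's criterion 18 is a quadratic non-residue mod 61: no x satisfies x² ≡ 18 (mod 61).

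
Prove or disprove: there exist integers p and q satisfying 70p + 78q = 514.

Since gcd(70, 78) = 2 and 514 = 2·257, Bézout's identity guarantees a solution.
Dividing through by 2 reduces the equation to 35p + 39q = 257.
Run the Euclidean algorithm on 39 and 35: 39 = 1·35 + 4, 35 = 8·4 + 3, 4 = 1·3 + 1, 3 = 3·1 + 0.
Back-substituting, 1 = 4 − 1·3 = 4 − (35 − 8·4) = −35 + 9·4 = −35 + 9·(39 − 1·35) = 9·39 − 10·35; that is, 35·(-10) + 39·9 = 1.
Multiplying through by 257: p = (-10)·257 = -2570, q = 9·257 = 2313 is a solution.
The general solution is p = -2570 + 39k, q = 2313 − 35k; taking k = 66 gives the smaller pair p = 4, q = 3.
Check: 70·4 + 78·3 = 280 + 234 = 514. ✓

p = 4, q = 3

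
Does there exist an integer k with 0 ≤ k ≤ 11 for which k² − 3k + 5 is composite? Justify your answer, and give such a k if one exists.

k = 4

At k = 4: 4² − 3·4 + 5 = 9 = 3·3, which is composite.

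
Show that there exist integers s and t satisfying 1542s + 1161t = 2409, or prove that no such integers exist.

s = 308, t = -407

gcd(1542, 1161) = 3, and 3 divides 2409, so integer solutions exist.
Dividing through by 3 reduces the equation to 514s + 387t = 803.
Euclidean algorithm: 514 = 1·387 + 127, 387 = 3·127 + 6, 127 = 21·6 + 1, 6 = 6·1 + 0.
Working back up the chain: 1 = 127 − 21·6 = 127 − 21·(387 − 3·127) = −21·387 + 64·127 = −21·387 + 64·(514 − 1·387) = 64·514 − 85·387. So 514·64 + 387·(-85) = 1.
Scaling by 803 gives the particular solution (s, t) = (51392, -68255).
Subtracting 132·387 from s and adding 132·514 to t gives the tidier solution (308, -407).
Indeed 1542·308 + 1161·(-407) = 474936 − 472527 = 2409.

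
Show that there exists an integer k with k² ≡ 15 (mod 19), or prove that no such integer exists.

Computing k² mod 19 for k = 0, 1, …, 9 (enough, by the symmetry k ↦ 19 − k) gives 0, 1, 4, 9, 16, 6, 17, 11, 7, 5.
The set of squares mod 19 is therefore {0, 1, 4, 5, 6, 7, 9, 11, 16, 17}, which does not contain 15.
Hence no integer k has k² ≡ 15 (mod 19).

No such integer exists.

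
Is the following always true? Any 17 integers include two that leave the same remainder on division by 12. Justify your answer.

Partition the integers by their residue mod 12; there are 12 classes.
With 17 integers and only 12 classes, the pigeonhole principle forces two of them, say a and b, into the same class.
So a and b have equal remainders mod 12, which is exactly what was to be shown.

True.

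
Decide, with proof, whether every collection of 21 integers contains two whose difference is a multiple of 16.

Yes.

There are exactly 16 possible remainders on division by 16.
Since 21 > 16, two of the 21 integers must share a residue class by the pigeonhole principle; call them a and b.
Then a ≡ b (mod 16), i.e. 16 ∣ (a − b).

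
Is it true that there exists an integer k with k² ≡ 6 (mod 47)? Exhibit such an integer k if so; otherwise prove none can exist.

Take k = 10. Then 10² = 100 = 2·47 + 6, so 10² ≡ 6 (mod 47).

k = 10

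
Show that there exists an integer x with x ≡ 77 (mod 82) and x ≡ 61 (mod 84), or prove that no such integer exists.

x = 733

The moduli are not coprime: gcd(82, 84) = 2. Compatibility requires 2 ∣ (61 − 77) = -16, which holds, so solutions exist.
Write x = 77 + 82t. Then 82t ≡ 61 − 77 ≡ 68 (mod 84); dividing through by 2 gives 41t ≡ 34 (mod 42).
Since 41·41 = 1681 = 40·42 + 1, the inverse of 41 mod 42 is 41.
Multiplying by 41: t ≡ 41·34 = 1394 ≡ 8 (mod 42).
Then x = 77 + 82·8 = 733.
Indeed 733 ≡ 77 (mod 82) and 733 ≡ 61 (mod 84).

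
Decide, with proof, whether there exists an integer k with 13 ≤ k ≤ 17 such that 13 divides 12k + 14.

k = 14

Try k = 14: 12·14 + 14 = 182 = 14·13, which is divisible by 13.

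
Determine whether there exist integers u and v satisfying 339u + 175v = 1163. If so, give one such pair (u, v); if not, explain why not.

339 and 175 are coprime, so 339u + 175v ranges over all of ℤ.
Run the Euclidean algorithm on 339 and 175: 339 = 1·175 + 164, 175 = 1·164 + 11, 164 = 14·11 + 10, 11 = 1·10 + 1, 10 = 10·1 + 0.
Unwinding: 1 = 11 − 1·10 = 11 − (164 − 14·11) = −164 + 15·11 = −164 + 15·(175 − 1·164) = 15·175 − 16·164 = 15·175 − 16·(339 − 1·175) = −16·339 + 31·175, i.e. 339·(-16) + 175·31 = 1.
Times 1163: 339·(-18608) + 175·36053 = 1163, so (-18608, 36053) solves it.
The general solution is u = -18608 + 175k, v = 36053 − 339k; taking k = 107 gives the smaller pair u = 117, v = -220.
Check: 339·117 + 175·(-220) = 39663 − 38500 = 1163. ✓

u = 117, v = -220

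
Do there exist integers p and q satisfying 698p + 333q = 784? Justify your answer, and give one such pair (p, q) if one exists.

p = 191, q = -398

Since gcd(698, 333) = 1, every integer is an integer combination of 698 and 333.
Run the Euclidean algorithm on 698 and 333: 698 = 2·333 + 32, 333 = 10·32 + 13, 32 = 2·13 + 6, 13 = 2·6 + 1, 6 = 6·1 + 0.
Working back up the chain: 1 = 13 − 2·6 = 13 − 2·(32 − 2·13) = −2·32 + 5·13 = −2·32 + 5·(333 − 10·32) = 5·333 − 52·32 = 5·333 − 52·(698 − 2·333) = −52·698 + 109·333. So 698·(-52) + 333·109 = 1.
Multiplying through by 784: p = (-52)·784 = -40768, q = 109·784 = 85456 is a solution.
Shifting by a multiple of (333, −698) keeps it a solution: p = -40768 + 123·333 = 191, q = 85456 − 123·698 = -398.
Indeed 698·191 + 333·(-398) = 133318 − 132534 = 784.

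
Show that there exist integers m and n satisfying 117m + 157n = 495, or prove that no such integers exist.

Since gcd(117, 157) = 1, every integer is an integer combination of 117 and 157.
Run the Euclidean algorithm on 157 and 117: 157 = 1·117 + 40, 117 = 2·40 + 37, 40 = 1·37 + 3, 37 = 12·3 + 1, 3 = 3·1 + 0.
Unwinding: 1 = 37 − 12·3 = 37 − 12·(40 − 1·37) = −12·40 + 13·37 = −12·40 + 13·(117 − 2·40) = 13·117 − 38·40 = 13·117 − 38·(157 − 1·117) = −38·157 + 51·117, i.e. 117·51 + 157·(-38) = 1.
Times 495: 117·25245 + 157·(-18810) = 495, so (25245, -18810) solves it.
Subtracting 160·157 from m and adding 160·117 to n gives the tidier solution (125, -90).
Check: 117·125 + 157·(-90) = 14625 − 14130 = 495. ✓

m = 125, n = -90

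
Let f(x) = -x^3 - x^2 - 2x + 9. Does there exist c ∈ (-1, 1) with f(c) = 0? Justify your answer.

f has no root in that interval.

Evaluate at the endpoints: f(-1) = 11, f(1) = 5 — same sign (positive).
The derivative f'(x) = -3x^2 - 2x - 2 is a quadratic with discriminant (-2)² − 4·(-3)·(-2) = -20 < 0; it never vanishes, so it is always negative (sign of the leading coefficient).
Hence f is strictly decreasing on ℝ, and in particular on [-1, 1]. A strictly monotone function with same-sign endpoint values stays positive on the whole interval, so f has no zero in (-1, 1).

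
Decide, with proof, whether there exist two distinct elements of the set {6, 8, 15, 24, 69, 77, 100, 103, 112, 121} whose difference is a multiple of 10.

There is no such pair.

Reduce each element modulo 10: 6↦6, 8↦8, 15↦5, 24↦4, 69↦9, 77↦7, 100↦0, 103↦3, 112↦2, 121↦1.
These 10 residues are pairwise different, hence no difference of two elements is divisible by 10.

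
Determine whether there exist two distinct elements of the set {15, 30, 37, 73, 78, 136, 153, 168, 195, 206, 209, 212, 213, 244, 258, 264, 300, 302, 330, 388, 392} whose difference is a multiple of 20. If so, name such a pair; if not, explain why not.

15 and 195 are such a pair.

Both 15 and 195 leave remainder 15 on division by 20; their difference 180 = 9·20 is a multiple of 20.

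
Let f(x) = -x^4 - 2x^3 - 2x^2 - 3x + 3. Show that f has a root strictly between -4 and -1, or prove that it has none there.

Yes, f has a root in the interval.

f(-4) = -145 and f(-1) = 5, which have opposite signs.
f is continuous everywhere (it is a polynomial), in particular on [-4, -1].
By the Intermediate Value Theorem f must vanish at some point of (-4, -1).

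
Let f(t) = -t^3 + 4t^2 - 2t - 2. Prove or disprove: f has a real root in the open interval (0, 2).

Such a root exists.

f(0) = -2 and f(2) = 2, which have opposite signs.
f is continuous everywhere (it is a polynomial), in particular on [0, 2].
By the Intermediate Value Theorem f must vanish at some point of (0, 2).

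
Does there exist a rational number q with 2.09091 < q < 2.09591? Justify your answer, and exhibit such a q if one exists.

Scale by 21: the interval becomes (43.90911, 44.01411), which contains the integer 44.
So q = 44/21 works: it is a ratio of integers, and dividing 21·2.09091 < 44 < 21·2.09591 through by 21 gives 2.09091 < 44/21 < 2.09591.

q = 44/21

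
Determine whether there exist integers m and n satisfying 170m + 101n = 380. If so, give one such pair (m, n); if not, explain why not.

Since gcd(170, 101) = 1, every integer is an integer combination of 170 and 101.
Dividing repeatedly: 170 = 1·101 + 69, 101 = 1·69 + 32, 69 = 2·32 + 5, 32 = 6·5 + 2, 5 = 2·2 + 1, 2 = 2·1 + 0.
Working back up the chain: 1 = 5 − 2·2 = 5 − 2·(32 − 6·5) = −2·32 + 13·5 = −2·32 + 13·(69 − 2·32) = 13·69 − 28·32 = 13·69 − 28·(101 − 1·69) = −28·101 + 41·69 = −28·101 + 41·(170 − 1·101) = 41·170 − 69·101. So 170·41 + 101·(-69) = 1.
Scaling by 380 gives the particular solution (m, n) = (15580, -26220).
Subtracting 154·101 from m and adding 154·170 to n gives the tidier solution (26, -40).
Check: 170·26 + 101·(-40) = 4420 − 4040 = 380. ✓

m = 26, n = -40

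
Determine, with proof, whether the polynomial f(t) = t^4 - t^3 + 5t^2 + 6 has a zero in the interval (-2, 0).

The endpoint values f(-2) = 50 and f(0) = 6 are both positive. Claim: f(t) > 0 for every t in (-2, 0).
Shift to the endpoint 0: with t = −u (0 < u < 2), one computes f(−u) = u^4 + u^3 + 5u^2 + 6.
The nonzero coefficients here are all positive, so for u > 0 every term is positive (or zero), and the constant term 6 is strictly positive.
So f is strictly positive on (-2, 0); no root exists in the interval.

f has no root in that interval.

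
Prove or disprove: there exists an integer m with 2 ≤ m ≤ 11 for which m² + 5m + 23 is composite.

The values for m = 2, 3, …, 11 are 37, 47, 59, 73, 89, 107, 127, 149, 173, 199, and each of these is prime.
So no value in the range makes the expression composite.

There is no such integer m in that range.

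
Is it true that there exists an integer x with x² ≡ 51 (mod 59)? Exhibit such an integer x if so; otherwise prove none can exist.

x = 46 works: 46² = 2116, and 2116 − 51 = 2065 = 35·59.

x = 46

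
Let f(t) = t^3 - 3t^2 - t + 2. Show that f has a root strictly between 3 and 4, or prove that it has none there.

Yes, f has a root in the interval.

f(3) = -1 and f(4) = 14, which have opposite signs.
f is continuous everywhere (it is a polynomial), in particular on [3, 4].
By the Intermediate Value Theorem, f takes the value 0 somewhere in the open interval.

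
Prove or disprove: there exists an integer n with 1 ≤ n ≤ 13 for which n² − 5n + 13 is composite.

At n = 9: 9² − 5·9 + 13 = 49 = 7·7, which is composite.

n = 9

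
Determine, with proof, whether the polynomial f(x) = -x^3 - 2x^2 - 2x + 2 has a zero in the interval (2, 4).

f(2) = -18 and f(4) = -102, both negative.
The derivative f'(x) = -3x^2 - 4x - 2 is a quadratic with discriminant (-4)² − 4·(-3)·(-2) = -8 < 0; it never vanishes, so it is always negative (sign of the leading coefficient).
So f is strictly decreasing; between 2 and 4 its values lie between f(2) = -18 and f(4) = -102, all negative. Therefore f has no root in (2, 4).

No.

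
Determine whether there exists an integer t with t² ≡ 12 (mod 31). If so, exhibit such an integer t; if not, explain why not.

Apply Euler's criterion with the prime 31: 12 is a quadratic residue iff 12^15 ≡ 1 (mod 31), and a non-residue iff it is ≡ −1.
Squaring successively (mod 31): 12^2 = 144 ≡ 20; 12^4 ≡ 20² = 400 ≡ 28; 12^8 ≡ 28² = 784 ≡ 9.
Since 15 = 8 + 4 + 2 + 1, 12^15 ≡ 9 · 28 · 20 · 12; multiplying out mod 31: 9·28 = 252 ≡ 4, then 4·20 = 80 ≡ 18, then 18·12 = 216 ≡ 30. Thus 12^15 ≡ 30 ≡ −1 (mod 31).
The value −1 means 12 is a non-residue modulo 31, so t² ≡ 12 (mod 31) is impossible.

No, no such integer exists.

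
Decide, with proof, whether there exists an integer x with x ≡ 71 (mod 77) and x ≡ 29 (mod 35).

The moduli are not coprime: gcd(77, 35) = 7. Compatibility requires 7 ∣ (29 − 71) = -42, which holds, so solutions exist.
List candidates x ≡ 71 (mod 77): 71, 148, 225, 302, 379. Modulo 35 these are 1, 8, 15, 22, 29; 379 gives 29 as required.
Check: 379 mod 77 = 71, 379 mod 35 = 29. ✓

x = 379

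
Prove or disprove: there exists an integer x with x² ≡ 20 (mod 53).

No, no such integer exists.

Apply Euler's criterion with the prime 53: 20 is a quadratic residue iff 20^26 ≡ 1 (mod 53), and a non-residue iff it is ≡ −1.
Repeated squaring mod 53: 20^2 = 400 ≡ 29; 20^4 ≡ 29² = 841 ≡ 46; 20^8 ≡ 46² = 2116 ≡ 49; 20^16 ≡ 49² = 2401 ≡ 16.
Since 26 = 16 + 8 + 2, 20^26 ≡ 16 · 49 · 29; multiplying out mod 53: 16·49 = 784 ≡ 42, then 42·29 = 1218 ≡ 52. Thus 20^26 ≡ 52 ≡ −1 (mod 53).
By Euler's criterion 20 is a quadratic non-residue mod 53: no x satisfies x² ≡ 20 (mod 53).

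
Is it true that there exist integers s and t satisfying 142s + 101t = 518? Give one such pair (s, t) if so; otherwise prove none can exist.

s = 89, t = -120

Since gcd(142, 101) = 1, every integer is an integer combination of 142 and 101.
Euclidean algorithm: 142 = 1·101 + 41, 101 = 2·41 + 19, 41 = 2·19 + 3, 19 = 6·3 + 1, 3 = 3·1 + 0.
Back-substituting, 1 = 19 − 6·3 = 19 − 6·(41 − 2·19) = −6·41 + 13·19 = −6·41 + 13·(101 − 2·41) = 13·101 − 32·41 = 13·101 − 32·(142 − 1·101) = −32·142 + 45·101; that is, 142·(-32) + 101·45 = 1.
Scaling by 518 gives the particular solution (s, t) = (-16576, 23310).
The general solution is s = -16576 + 101k, t = 23310 − 142k; taking k = 165 gives the smaller pair s = 89, t = -120.
Check: 142·89 + 101·(-120) = 12638 − 12120 = 518. ✓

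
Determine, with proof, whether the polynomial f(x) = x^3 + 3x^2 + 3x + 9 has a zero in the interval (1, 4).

f(1) = 16 and f(4) = 133, both positive, so a sign-change argument is unavailable; we show f keeps this sign on the whole interval.
Shift to the endpoint 1: with x = 1 + u (0 < u < 3), one computes f(1 + u) = u^3 + 6u^2 + 12u + 16.
The nonzero coefficients here are all positive, so for u > 0 every term is positive (or zero), and the constant term 16 is strictly positive.
So f is strictly positive on (1, 4); no root exists in the interval.

f has no root in that interval.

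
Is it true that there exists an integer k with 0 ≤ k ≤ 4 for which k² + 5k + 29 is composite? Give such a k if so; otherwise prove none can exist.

k = 4

At k = 4: 4² + 5·4 + 29 = 65 = 5·13, which is composite.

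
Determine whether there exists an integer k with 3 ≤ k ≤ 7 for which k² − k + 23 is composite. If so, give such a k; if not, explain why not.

k = 4

At k = 4: 4² − 4 + 23 = 35 = 5·7, which is composite.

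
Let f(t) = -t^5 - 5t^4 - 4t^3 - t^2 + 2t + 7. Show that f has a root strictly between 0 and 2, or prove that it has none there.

Such a root exists.

f(0) = 7 and f(2) = -137, which have opposite signs.
As a polynomial, f is continuous on every closed interval.
By the Intermediate Value Theorem, f takes the value 0 somewhere in the open interval.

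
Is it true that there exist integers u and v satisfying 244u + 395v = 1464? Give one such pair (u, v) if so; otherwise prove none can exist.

u = 6, v = 0

244 and 395 are coprime, so 244u + 395v ranges over all of ℤ.
Run the Euclidean algorithm on 395 and 244: 395 = 1·244 + 151, 244 = 1·151 + 93, 151 = 1·93 + 58, 93 = 1·58 + 35, 58 = 1·35 + 23, 35 = 1·23 + 12, 23 = 1·12 + 11, 12 = 1·11 + 1, 11 = 11·1 + 0.
Unwinding: 1 = 12 − 1·11 = 12 − (23 − 1·12) = −23 + 2·12 = −23 + 2·(35 − 1·23) = 2·35 − 3·23 = 2·35 − 3·(58 − 1·35) = −3·58 + 5·35 = −3·58 + 5·(93 − 1·58) = 5·93 − 8·58 = 5·93 − 8·(151 − 1·93) = −8·151 + 13·93 = −8·151 + 13·(244 − 1·151) = 13·244 − 21·151 = 13·244 − 21·(395 − 1·244) = −21·395 + 34·244, i.e. 244·34 + 395·(-21) = 1.
Scaling by 1464 gives the particular solution (u, v) = (49776, -30744).
Shifting by a multiple of (395, −244) keeps it a solution: u = 49776 − 126·395 = 6, v = -30744 + 126·244 = 0.
Indeed 244·6 + 395·0 = 1464 + 0 = 1464.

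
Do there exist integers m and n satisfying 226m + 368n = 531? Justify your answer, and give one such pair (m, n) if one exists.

No such integers exist.

gcd(226, 368) = 2, so every integer of the form 226m + 368n is a multiple of 2.
But 531 is not a multiple of 2 (it leaves remainder 1).
Hence no integers m, n satisfy the equation.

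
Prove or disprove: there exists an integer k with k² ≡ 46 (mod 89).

No such integer exists.

89 is prime, so by Euler's criterion 46 is a square mod 89 iff 46^((89−1)/2) = 46^44 ≡ 1 (mod 89).
Squaring successively (mod 89): 46^2 = 2116 ≡ 69; 46^4 ≡ 69² = 4761 ≡ 44; 46^8 ≡ 44² = 1936 ≡ 67; 46^16 ≡ 67² = 4489 ≡ 39; 46^32 ≡ 39² = 1521 ≡ 8.
Since 44 = 32 + 8 + 4, 46^44 ≡ 8 · 67 · 44; multiplying out mod 89: 8·67 = 536 ≡ 2, then 2·44 = 88 ≡ 88. Thus 46^44 ≡ 88 ≡ −1 (mod 89).
By Euler's criterion 46 is a quadratic non-residue mod 89: no k satisfies k² ≡ 46 (mod 89).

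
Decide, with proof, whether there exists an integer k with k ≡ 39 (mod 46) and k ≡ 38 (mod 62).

gcd(46, 62) = 2. If k ≡ 39 (mod 46) and k ≡ 38 (mod 62), then k ≡ 39 (mod 2) and k ≡ 38 (mod 2).
These are incompatible: 39 − 38 = 1 is not divisible by 2.
Therefore no such k exists.

No, no such integer exists.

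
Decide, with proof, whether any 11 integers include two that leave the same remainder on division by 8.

True.

Each integer lies in one of the 8 residue classes modulo 8.
Since 11 > 8, two of the 11 integers must share a residue class by the pigeonhole principle; call them a and b.
That is, a and b leave the same remainder on division by 8, as claimed.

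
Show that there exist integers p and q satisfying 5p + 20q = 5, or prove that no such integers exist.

Since gcd(5, 20) = 5 and 5 = 5·1, Bézout's identity guarantees a solution.
Dividing through by 5 reduces the equation to 1p + 4q = 1.
The coefficient of p is 1, so setting q = 0 and p = 1 already solves it.
Check: 5·1 + 20·0 = 5 + 0 = 5. ✓

p = 1, q = 0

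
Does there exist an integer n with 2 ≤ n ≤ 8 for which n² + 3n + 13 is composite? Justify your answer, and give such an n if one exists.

No, no such integer n in that range exists.

The values for n = 2, 3, …, 8 are 23, 31, 41, 53, 67, 83, 101, and each of these is prime.
So no value in the range makes the expression composite.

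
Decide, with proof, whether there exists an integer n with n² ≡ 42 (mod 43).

No, no such integer exists.

43 is prime, so by Euler's criterion 42 is a square mod 43 iff 42^((43−1)/2) = 42^21 ≡ 1 (mod 43).
Repeated squaring mod 43: 42^2 = 1764 ≡ 1; 42^4 ≡ 1² = 1 ≡ 1; 42^8 ≡ 1² = 1 ≡ 1; 42^16 ≡ 1² = 1 ≡ 1.
Since 21 = 16 + 4 + 1, 42^21 ≡ 1 · 1 · 42; multiplying out mod 43: 1·1 = 1 ≡ 1, then 1·42 = 42 ≡ 42. Thus 42^21 ≡ 42 ≡ −1 (mod 43).
By Euler's criterion 42 is a quadratic non-residue mod 43: no n satisfies n² ≡ 42 (mod 43).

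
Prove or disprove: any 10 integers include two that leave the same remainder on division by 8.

Yes, this is always true.

Each integer lies in one of the 8 residue classes modulo 8.
Since 10 > 8, two of the 10 integers must share a residue class by the pigeonhole principle; call them a and b.
So a and b have equal remainders mod 8, which is exactly what was to be shown.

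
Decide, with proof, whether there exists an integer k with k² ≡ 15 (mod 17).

Take k = 7. Then 7² = 49 = 2·17 + 15, so 7² ≡ 15 (mod 17).

k = 7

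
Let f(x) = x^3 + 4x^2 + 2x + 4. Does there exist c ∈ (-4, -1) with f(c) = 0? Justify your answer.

f(-4) = -4 and f(-1) = 5, which have opposite signs.
Since f is a polynomial it is continuous on [-4, -1].
By the Intermediate Value Theorem, f takes the value 0 somewhere in the open interval.

Yes, such a c exists.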